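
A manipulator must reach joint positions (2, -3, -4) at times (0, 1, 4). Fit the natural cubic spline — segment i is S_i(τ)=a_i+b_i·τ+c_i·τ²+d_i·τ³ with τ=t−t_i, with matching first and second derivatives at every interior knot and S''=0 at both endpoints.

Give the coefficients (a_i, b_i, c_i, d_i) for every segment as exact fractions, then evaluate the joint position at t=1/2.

  seg 0: a=2 b=-67/12 c=0 d=7/12
  seg 1: a=-3 b=-23/6 c=7/4 d=-7/36
S(1/2) = -23/32

Δ: Δ0=-5, Δ1=-1/3
row 1: diag=8, rhs=28; c'=3/8, d'=7/2
back: M1=7/2
M: M0=0, M1=7/2, M2=0
seg 0: a=2, c=M0/2=0, d=(M1−M0)/(6·1)=7/12, b=Δ0−h0·(2M0+M1)/6=-67/12
seg 1: a=-3, c=M1/2=7/4, d=(M2−M1)/(6·3)=-7/36, b=Δ1−h1·(2M1+M2)/6=-23/6
t_q=1/2 → seg 0, τ=1/2; S=2+-67/12·τ+0·τ²+7/12·τ³=-23/32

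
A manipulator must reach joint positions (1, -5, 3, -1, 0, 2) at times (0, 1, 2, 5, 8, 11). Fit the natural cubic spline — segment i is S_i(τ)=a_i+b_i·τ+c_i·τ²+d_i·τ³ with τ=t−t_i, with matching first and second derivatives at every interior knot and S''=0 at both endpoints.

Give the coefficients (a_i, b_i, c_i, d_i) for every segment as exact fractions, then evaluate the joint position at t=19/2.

  seg 0: a=1 b=-12481/1251 c=0 d=4975/1251
  seg 1: a=-5 b=2444/1251 c=4975/417 d=-7361/1251
  seg 2: a=3 b=10211/1251 c=-2386/417 d=9595/11259
  seg 3: a=-1 b=-3952/1251 c=2437/1251 d=-2942/11259
  seg 4: a=0 b=1844/1251 c=-505/1251 d=505/11259
S(19/2) = 1617/1112

Δ: Δ0=-6, Δ1=8, Δ2=-4/3, Δ3=1/3, Δ4=2/3
row 1: diag=4, rhs=84; c'=1/4, d'=21
row 2: denom=8−1·1/4=31/4; d'=(-56−1·21)/(31/4)=-308/31
row 3: denom=12−3·12/31=336/31; d'=(10−3·-308/31)/(336/31)=617/168
row 4: denom=12−3·31/112=1251/112; d'=(2−3·617/168)/(1251/112)=-1010/1251
back: M4=-1010/1251
back: M3=617/168−31/112·-1010/1251=4874/1251
back: M2=-308/31−12/31·4874/1251=-4772/417
back: M1=21−1/4·-4772/417=9950/417
M: M0=0, M1=9950/417, M2=-4772/417, M3=4874/1251, M4=-1010/1251, M5=0
seg 0: a=1, c=M0/2=0, d=(M1−M0)/(6·1)=4975/1251, b=Δ0−h0·(2M0+M1)/6=-12481/1251
seg 1: a=-5, c=M1/2=4975/417, d=(M2−M1)/(6·1)=-7361/1251, b=Δ1−h1·(2M1+M2)/6=2444/1251
seg 2: a=3, c=M2/2=-2386/417, d=(M3−M2)/(6·3)=9595/11259, b=Δ2−h2·(2M2+M3)/6=10211/1251
seg 3: a=-1, c=M3/2=2437/1251, d=(M4−M3)/(6·3)=-2942/11259, b=Δ3−h3·(2M3+M4)/6=-3952/1251
seg 4: a=0, c=M4/2=-505/1251, d=(M5−M4)/(6·3)=505/11259, b=Δ4−h4·(2M4+M5)/6=1844/1251
t_q=19/2 → seg 4, τ=3/2; S=0+1844/1251·τ+-505/1251·τ²+505/11259·τ³=1617/1112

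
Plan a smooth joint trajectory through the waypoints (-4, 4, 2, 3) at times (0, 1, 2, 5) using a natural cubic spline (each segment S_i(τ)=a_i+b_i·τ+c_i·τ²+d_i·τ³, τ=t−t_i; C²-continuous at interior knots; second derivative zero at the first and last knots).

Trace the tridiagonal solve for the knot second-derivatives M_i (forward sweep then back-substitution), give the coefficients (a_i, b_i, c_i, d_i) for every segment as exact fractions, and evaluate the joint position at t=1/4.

Δ: Δ0=8, Δ1=-2, Δ2=1/3
row 1: diag=4, rhs=-60; c'=1/4, d'=-15
row 2: denom=8−1·1/4=31/4; d'=(14−1·-15)/(31/4)=116/31
back: M2=116/31
back: M1=-15−1/4·116/31=-494/31
M: M0=0, M1=-494/31, M2=116/31, M3=0
seg 0: a=-4, c=M0/2=0, d=(M1−M0)/(6·1)=-247/93, b=Δ0−h0·(2M0+M1)/6=991/93
seg 1: a=4, c=M1/2=-247/31, d=(M2−M1)/(6·1)=305/93, b=Δ1−h1·(2M1+M2)/6=250/93
seg 2: a=2, c=M2/2=58/31, d=(M3−M2)/(6·3)=-58/279, b=Δ2−h2·(2M2+M3)/6=-317/93
t_q=1/4 → seg 0, τ=1/4; S=-4+991/93·τ+0·τ²+-247/93·τ³=-2733/1984

  seg 0: a=-4 b=991/93 c=0 d=-247/93
  seg 1: a=4 b=250/93 c=-247/31 d=305/93
  seg 2: a=2 b=-317/93 c=58/31 d=-58/279
S(1/4) = -2733/1984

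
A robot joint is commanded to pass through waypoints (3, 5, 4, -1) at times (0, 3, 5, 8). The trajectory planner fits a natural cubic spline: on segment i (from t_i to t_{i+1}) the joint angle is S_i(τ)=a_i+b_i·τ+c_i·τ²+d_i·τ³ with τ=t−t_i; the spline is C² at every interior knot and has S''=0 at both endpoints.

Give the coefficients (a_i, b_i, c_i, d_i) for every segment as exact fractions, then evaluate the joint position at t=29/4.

  seg 0: a=3 b=23/24 c=0 d=-7/216
  seg 1: a=5 b=1/12 c=-7/24 d=0
  seg 2: a=4 b=-13/12 c=-7/24 d=7/216
S(29/4) = 233/512

Δ: Δ0=2/3, Δ1=-1/2, Δ2=-5/3
row 1: diag=10, rhs=-7; c'=1/5, d'=-7/10
row 2: denom=10−2·1/5=48/5; d'=(-7−2·-7/10)/(48/5)=-7/12
back: M2=-7/12
back: M1=-7/10−1/5·-7/12=-7/12
M: M0=0, M1=-7/12, M2=-7/12, M3=0
seg 0: a=3, c=M0/2=0, d=(M1−M0)/(6·3)=-7/216, b=Δ0−h0·(2M0+M1)/6=23/24
seg 1: a=5, c=M1/2=-7/24, d=(M2−M1)/(6·2)=0, b=Δ1−h1·(2M1+M2)/6=1/12
seg 2: a=4, c=M2/2=-7/24, d=(M3−M2)/(6·3)=7/216, b=Δ2−h2·(2M2+M3)/6=-13/12
t_q=29/4 → seg 2, τ=9/4; S=4+-13/12·τ+-7/24·τ²+7/216·τ³=233/512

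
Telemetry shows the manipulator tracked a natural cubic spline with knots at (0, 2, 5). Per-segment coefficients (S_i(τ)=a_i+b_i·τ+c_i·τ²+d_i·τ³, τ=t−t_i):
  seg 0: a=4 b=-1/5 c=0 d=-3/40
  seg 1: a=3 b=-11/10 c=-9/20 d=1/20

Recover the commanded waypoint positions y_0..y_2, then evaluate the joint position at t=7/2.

y_0 = S_0(0) = a_0 = 4
y_1 = S_1(0) = a_1 = 3
y_2 = S_1(3) = -3
t_q=7/2 is in segment 1 (τ=3/2); S_1(τ)=81/160

y_0=4 y_1=3 y_2=-3
S(7/2) = 81/160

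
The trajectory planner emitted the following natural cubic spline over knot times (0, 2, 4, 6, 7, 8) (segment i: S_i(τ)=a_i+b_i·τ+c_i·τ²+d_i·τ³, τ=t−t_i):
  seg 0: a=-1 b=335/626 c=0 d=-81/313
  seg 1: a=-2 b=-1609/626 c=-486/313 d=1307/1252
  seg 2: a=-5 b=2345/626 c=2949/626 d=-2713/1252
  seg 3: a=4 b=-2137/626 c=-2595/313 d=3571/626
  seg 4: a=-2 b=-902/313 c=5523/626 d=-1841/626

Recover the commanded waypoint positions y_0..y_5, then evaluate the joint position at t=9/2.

y_0 = S_0(0) = a_0 = -1
y_1 = S_1(0) = a_1 = -2
y_2 = S_2(0) = a_2 = -5
y_3 = S_3(0) = a_3 = 4
y_4 = S_4(0) = a_4 = -2
y_5 = S_4(1) = 1
t_q=9/2 is in segment 2 (τ=1/2); S_2(τ)=-22237/10016

y_0=-1 y_1=-2 y_2=-5 y_3=4 y_4=-2 y_5=1
S(9/2) = -22237/10016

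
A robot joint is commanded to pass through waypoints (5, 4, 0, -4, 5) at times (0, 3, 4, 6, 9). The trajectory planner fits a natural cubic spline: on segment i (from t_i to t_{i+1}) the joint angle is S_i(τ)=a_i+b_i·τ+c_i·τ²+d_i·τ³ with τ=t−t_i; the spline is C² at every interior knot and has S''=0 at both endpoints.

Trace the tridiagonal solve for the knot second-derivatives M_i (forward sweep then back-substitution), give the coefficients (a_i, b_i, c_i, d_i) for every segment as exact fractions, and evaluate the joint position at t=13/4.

  seg 0: a=5 b=250/219 c=0 d=-323/1971
  seg 1: a=4 b=-719/219 c=-323/219 d=166/219
  seg 2: a=0 b=-289/73 c=175/219 d=79/876
  seg 3: a=-4 b=70/219 c=587/438 d=-587/3942
S(13/4) = 7239/2336

Δ: Δ0=-1/3, Δ1=-4, Δ2=-2, Δ3=3
row 1: diag=8, rhs=-22; c'=1/8, d'=-11/4
row 2: denom=6−1·1/8=47/8; d'=(12−1·-11/4)/(47/8)=118/47
row 3: denom=10−2·16/47=438/47; d'=(30−2·118/47)/(438/47)=587/219
back: M3=587/219
back: M2=118/47−16/47·587/219=350/219
back: M1=-11/4−1/8·350/219=-646/219
M: M0=0, M1=-646/219, M2=350/219, M3=587/219, M4=0
seg 0: a=5, c=M0/2=0, d=(M1−M0)/(6·3)=-323/1971, b=Δ0−h0·(2M0+M1)/6=250/219
seg 1: a=4, c=M1/2=-323/219, d=(M2−M1)/(6·1)=166/219, b=Δ1−h1·(2M1+M2)/6=-719/219
seg 2: a=0, c=M2/2=175/219, d=(M3−M2)/(6·2)=79/876, b=Δ2−h2·(2M2+M3)/6=-289/73
seg 3: a=-4, c=M3/2=587/438, d=(M4−M3)/(6·3)=-587/3942, b=Δ3−h3·(2M3+M4)/6=70/219
t_q=13/4 → seg 1, τ=1/4; S=4+-719/219·τ+-323/219·τ²+166/219·τ³=7239/2336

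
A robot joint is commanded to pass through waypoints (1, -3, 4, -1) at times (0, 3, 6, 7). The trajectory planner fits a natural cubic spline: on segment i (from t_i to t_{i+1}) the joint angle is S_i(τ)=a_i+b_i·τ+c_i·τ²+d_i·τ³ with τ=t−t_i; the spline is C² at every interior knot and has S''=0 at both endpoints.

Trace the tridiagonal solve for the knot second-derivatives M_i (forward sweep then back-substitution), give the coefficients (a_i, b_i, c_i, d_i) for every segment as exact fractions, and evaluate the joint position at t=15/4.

  seg 0: a=1 b=-90/29 c=0 d=154/783
  seg 1: a=-3 b=64/29 c=154/87 d=-451/783
  seg 2: a=4 b=-79/29 c=-99/29 d=33/29
S(15/4) = -1099/1856

Δ: Δ0=-4/3, Δ1=7/3, Δ2=-5
row 1: diag=12, rhs=22; c'=1/4, d'=11/6
row 2: denom=8−3·1/4=29/4; d'=(-44−3·11/6)/(29/4)=-198/29
back: M2=-198/29
back: M1=11/6−1/4·-198/29=308/87
M: M0=0, M1=308/87, M2=-198/29, M3=0
seg 0: a=1, c=M0/2=0, d=(M1−M0)/(6·3)=154/783, b=Δ0−h0·(2M0+M1)/6=-90/29
seg 1: a=-3, c=M1/2=154/87, d=(M2−M1)/(6·3)=-451/783, b=Δ1−h1·(2M1+M2)/6=64/29
seg 2: a=4, c=M2/2=-99/29, d=(M3−M2)/(6·1)=33/29, b=Δ2−h2·(2M2+M3)/6=-79/29
t_q=15/4 → seg 1, τ=3/4; S=-3+64/29·τ+154/87·τ²+-451/783·τ³=-1099/1856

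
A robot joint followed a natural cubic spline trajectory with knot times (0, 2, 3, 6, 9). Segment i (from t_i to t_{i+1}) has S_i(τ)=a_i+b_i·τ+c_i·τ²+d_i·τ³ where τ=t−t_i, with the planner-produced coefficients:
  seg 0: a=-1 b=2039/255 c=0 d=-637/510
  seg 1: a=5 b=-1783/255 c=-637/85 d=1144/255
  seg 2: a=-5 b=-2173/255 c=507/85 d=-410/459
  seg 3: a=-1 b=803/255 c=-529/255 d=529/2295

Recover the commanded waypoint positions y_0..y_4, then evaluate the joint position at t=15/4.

y_0=-1 y_1=5 y_2=-5 y_3=-1 y_4=-4
S(15/4) = -22883/2720

y_0 = S_0(0) = a_0 = -1
y_1 = S_1(0) = a_1 = 5
y_2 = S_2(0) = a_2 = -5
y_3 = S_3(0) = a_3 = -1
y_4 = S_3(3) = -4
t_q=15/4 is in segment 2 (τ=3/4); S_2(τ)=-22883/2720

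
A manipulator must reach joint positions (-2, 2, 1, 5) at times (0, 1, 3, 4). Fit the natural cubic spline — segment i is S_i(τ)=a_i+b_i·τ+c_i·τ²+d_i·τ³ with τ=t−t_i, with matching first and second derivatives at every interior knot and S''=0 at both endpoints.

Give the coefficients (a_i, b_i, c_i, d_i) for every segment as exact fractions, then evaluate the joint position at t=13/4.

Δ: Δ0=4, Δ1=-1/2, Δ2=4
row 1: diag=6, rhs=-27; c'=1/3, d'=-9/2
row 2: denom=6−2·1/3=16/3; d'=(27−2·-9/2)/(16/3)=27/4
back: M2=27/4
back: M1=-9/2−1/3·27/4=-27/4
M: M0=0, M1=-27/4, M2=27/4, M3=0
seg 0: a=-2, c=M0/2=0, d=(M1−M0)/(6·1)=-9/8, b=Δ0−h0·(2M0+M1)/6=41/8
seg 1: a=2, c=M1/2=-27/8, d=(M2−M1)/(6·2)=9/8, b=Δ1−h1·(2M1+M2)/6=7/4
seg 2: a=1, c=M2/2=27/8, d=(M3−M2)/(6·1)=-9/8, b=Δ2−h2·(2M2+M3)/6=7/4
t_q=13/4 → seg 2, τ=1/4; S=1+7/4·τ+27/8·τ²+-9/8·τ³=835/512

  seg 0: a=-2 b=41/8 c=0 d=-9/8
  seg 1: a=2 b=7/4 c=-27/8 d=9/8
  seg 2: a=1 b=7/4 c=27/8 d=-9/8
S(13/4) = 835/512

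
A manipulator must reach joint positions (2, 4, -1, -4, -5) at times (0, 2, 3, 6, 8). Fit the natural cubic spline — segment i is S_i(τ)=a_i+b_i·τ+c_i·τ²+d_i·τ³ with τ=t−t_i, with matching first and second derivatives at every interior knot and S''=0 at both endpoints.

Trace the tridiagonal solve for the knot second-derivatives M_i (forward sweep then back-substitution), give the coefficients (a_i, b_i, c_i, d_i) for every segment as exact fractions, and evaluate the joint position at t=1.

Δ: Δ0=1, Δ1=-5, Δ2=-1, Δ3=-1/2
row 1: diag=6, rhs=-36; c'=1/6, d'=-6
row 2: denom=8−1·1/6=47/6; d'=(24−1·-6)/(47/6)=180/47
row 3: denom=10−3·18/47=416/47; d'=(3−3·180/47)/(416/47)=-399/416
back: M3=-399/416
back: M2=180/47−18/47·-399/416=873/208
back: M1=-6−1/6·873/208=-2787/416
M: M0=0, M1=-2787/416, M2=873/208, M3=-399/416, M4=0
seg 0: a=2, c=M0/2=0, d=(M1−M0)/(6·2)=-929/1664, b=Δ0−h0·(2M0+M1)/6=1345/416
seg 1: a=4, c=M1/2=-2787/832, d=(M2−M1)/(6·1)=1511/832, b=Δ1−h1·(2M1+M2)/6=-721/208
seg 2: a=-1, c=M2/2=873/416, d=(M3−M2)/(6·3)=-55/192, b=Δ2−h2·(2M2+M3)/6=-3925/832
seg 3: a=-4, c=M3/2=-399/832, d=(M4−M3)/(6·2)=133/1664, b=Δ3−h3·(2M3+M4)/6=29/208
t_q=1 → seg 0, τ=1; S=2+1345/416·τ+0·τ²+-929/1664·τ³=7779/1664

  seg 0: a=2 b=1345/416 c=0 d=-929/1664
  seg 1: a=4 b=-721/208 c=-2787/832 d=1511/832
  seg 2: a=-1 b=-3925/832 c=873/416 d=-55/192
  seg 3: a=-4 b=29/208 c=-399/832 d=133/1664
S(1) = 7779/1664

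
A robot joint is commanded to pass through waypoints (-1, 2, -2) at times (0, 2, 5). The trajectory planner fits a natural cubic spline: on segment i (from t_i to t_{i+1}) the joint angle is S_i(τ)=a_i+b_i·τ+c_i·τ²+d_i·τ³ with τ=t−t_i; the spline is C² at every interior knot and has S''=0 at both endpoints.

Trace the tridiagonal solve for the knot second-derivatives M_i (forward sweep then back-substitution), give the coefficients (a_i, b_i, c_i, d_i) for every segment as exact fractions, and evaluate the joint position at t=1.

  seg 0: a=-1 b=31/15 c=0 d=-17/120
  seg 1: a=2 b=11/30 c=-17/20 d=17/180
S(1) = 37/40

Δ: Δ0=3/2, Δ1=-4/3
row 1: diag=10, rhs=-17; c'=3/10, d'=-17/10
back: M1=-17/10
M: M0=0, M1=-17/10, M2=0
seg 0: a=-1, c=M0/2=0, d=(M1−M0)/(6·2)=-17/120, b=Δ0−h0·(2M0+M1)/6=31/15
seg 1: a=2, c=M1/2=-17/20, d=(M2−M1)/(6·3)=17/180, b=Δ1−h1·(2M1+M2)/6=11/30
t_q=1 → seg 0, τ=1; S=-1+31/15·τ+0·τ²+-17/120·τ³=37/40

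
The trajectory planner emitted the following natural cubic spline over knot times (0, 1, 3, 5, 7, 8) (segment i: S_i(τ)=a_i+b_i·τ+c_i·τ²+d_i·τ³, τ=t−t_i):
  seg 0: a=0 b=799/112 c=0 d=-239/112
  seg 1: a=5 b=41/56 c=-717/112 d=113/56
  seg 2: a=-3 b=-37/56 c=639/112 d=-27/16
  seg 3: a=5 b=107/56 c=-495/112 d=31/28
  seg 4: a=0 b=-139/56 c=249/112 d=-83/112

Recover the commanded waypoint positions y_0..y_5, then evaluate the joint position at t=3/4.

y_0=0 y_1=5 y_2=-3 y_3=5 y_4=0 y_5=-1
S(3/4) = 4557/1024

y_0 = S_0(0) = a_0 = 0
y_1 = S_1(0) = a_1 = 5
y_2 = S_2(0) = a_2 = -3
y_3 = S_3(0) = a_3 = 5
y_4 = S_4(0) = a_4 = 0
y_5 = S_4(1) = -1
t_q=3/4 is in segment 0 (τ=3/4); S_0(τ)=4557/1024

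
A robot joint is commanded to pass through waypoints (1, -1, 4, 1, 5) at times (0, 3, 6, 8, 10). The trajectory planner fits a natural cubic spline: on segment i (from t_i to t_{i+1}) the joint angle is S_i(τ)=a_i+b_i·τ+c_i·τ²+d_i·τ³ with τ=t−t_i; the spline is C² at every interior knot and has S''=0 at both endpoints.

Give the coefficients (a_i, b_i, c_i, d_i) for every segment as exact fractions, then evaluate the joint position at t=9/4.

  seg 0: a=1 b=-461/280 c=0 d=823/7560
  seg 1: a=-1 b=181/140 c=823/840 d=-431/1512
  seg 2: a=4 b=-21/40 c=-111/70 d=123/224
  seg 3: a=1 b=-39/140 c=957/560 d=-319/1120
S(9/4) = -3749/2560

Δ: Δ0=-2/3, Δ1=5/3, Δ2=-3/2, Δ3=2
row 1: diag=12, rhs=14; c'=1/4, d'=7/6
row 2: denom=10−3·1/4=37/4; d'=(-19−3·7/6)/(37/4)=-90/37
row 3: denom=8−2·8/37=280/37; d'=(21−2·-90/37)/(280/37)=957/280
back: M3=957/280
back: M2=-90/37−8/37·957/280=-111/35
back: M1=7/6−1/4·-111/35=823/420
M: M0=0, M1=823/420, M2=-111/35, M3=957/280, M4=0
seg 0: a=1, c=M0/2=0, d=(M1−M0)/(6·3)=823/7560, b=Δ0−h0·(2M0+M1)/6=-461/280
seg 1: a=-1, c=M1/2=823/840, d=(M2−M1)/(6·3)=-431/1512, b=Δ1−h1·(2M1+M2)/6=181/140
seg 2: a=4, c=M2/2=-111/70, d=(M3−M2)/(6·2)=123/224, b=Δ2−h2·(2M2+M3)/6=-21/40
seg 3: a=1, c=M3/2=957/560, d=(M4−M3)/(6·2)=-319/1120, b=Δ3−h3·(2M3+M4)/6=-39/140
t_q=9/4 → seg 0, τ=9/4; S=1+-461/280·τ+0·τ²+823/7560·τ³=-3749/2560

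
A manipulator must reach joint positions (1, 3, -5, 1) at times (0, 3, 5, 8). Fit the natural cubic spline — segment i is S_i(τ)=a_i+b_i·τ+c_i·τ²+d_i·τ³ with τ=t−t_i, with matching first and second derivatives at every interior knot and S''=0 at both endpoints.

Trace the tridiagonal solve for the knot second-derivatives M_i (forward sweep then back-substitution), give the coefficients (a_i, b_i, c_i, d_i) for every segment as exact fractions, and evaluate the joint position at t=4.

  seg 0: a=1 b=5/2 c=0 d=-11/54
  seg 1: a=3 b=-3 c=-11/6 d=2/3
  seg 2: a=-5 b=-7/3 c=13/6 d=-13/54
S(4) = -7/6

Δ: Δ0=2/3, Δ1=-4, Δ2=2
row 1: diag=10, rhs=-28; c'=1/5, d'=-14/5
row 2: denom=10−2·1/5=48/5; d'=(36−2·-14/5)/(48/5)=13/3
back: M2=13/3
back: M1=-14/5−1/5·13/3=-11/3
M: M0=0, M1=-11/3, M2=13/3, M3=0
seg 0: a=1, c=M0/2=0, d=(M1−M0)/(6·3)=-11/54, b=Δ0−h0·(2M0+M1)/6=5/2
seg 1: a=3, c=M1/2=-11/6, d=(M2−M1)/(6·2)=2/3, b=Δ1−h1·(2M1+M2)/6=-3
seg 2: a=-5, c=M2/2=13/6, d=(M3−M2)/(6·3)=-13/54, b=Δ2−h2·(2M2+M3)/6=-7/3
t_q=4 → seg 1, τ=1; S=3+-3·τ+-11/6·τ²+2/3·τ³=-7/6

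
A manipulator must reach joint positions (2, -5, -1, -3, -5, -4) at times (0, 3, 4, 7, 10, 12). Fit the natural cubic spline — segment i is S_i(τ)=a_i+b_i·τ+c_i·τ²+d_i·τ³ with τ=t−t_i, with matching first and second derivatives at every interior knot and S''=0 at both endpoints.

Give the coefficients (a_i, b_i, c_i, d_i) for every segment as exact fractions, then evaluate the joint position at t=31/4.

  seg 0: a=2 b=-20881/4182 c=0 d=11123/37638
  seg 1: a=-5 b=6244/2091 c=11123/4182 d=-6883/4182
  seg 2: a=-1 b=4695/1394 c=-4763/2091 d=11705/37638
  seg 3: a=-3 b=-78/41 c=2179/4182 d=-1369/37638
  seg 4: a=-5 b=337/1394 c=135/697 d=-45/1394
S(31/4) = -370165/89216

Δ: Δ0=-7/3, Δ1=4, Δ2=-2/3, Δ3=-2/3, Δ4=1/2
row 1: diag=8, rhs=38; c'=1/8, d'=19/4
row 2: denom=8−1·1/8=63/8; d'=(-28−1·19/4)/(63/8)=-262/63
row 3: denom=12−3·8/21=76/7; d'=(0−3·-262/63)/(76/7)=131/114
row 4: denom=10−3·21/76=697/76; d'=(7−3·131/114)/(697/76)=270/697
back: M4=270/697
back: M3=131/114−21/76·270/697=2179/2091
back: M2=-262/63−8/21·2179/2091=-9526/2091
back: M1=19/4−1/8·-9526/2091=11123/2091
M: M0=0, M1=11123/2091, M2=-9526/2091, M3=2179/2091, M4=270/697, M5=0
seg 0: a=2, c=M0/2=0, d=(M1−M0)/(6·3)=11123/37638, b=Δ0−h0·(2M0+M1)/6=-20881/4182
seg 1: a=-5, c=M1/2=11123/4182, d=(M2−M1)/(6·1)=-6883/4182, b=Δ1−h1·(2M1+M2)/6=6244/2091
seg 2: a=-1, c=M2/2=-4763/2091, d=(M3−M2)/(6·3)=11705/37638, b=Δ2−h2·(2M2+M3)/6=4695/1394
seg 3: a=-3, c=M3/2=2179/4182, d=(M4−M3)/(6·3)=-1369/37638, b=Δ3−h3·(2M3+M4)/6=-78/41
seg 4: a=-5, c=M4/2=135/697, d=(M5−M4)/(6·2)=-45/1394, b=Δ4−h4·(2M4+M5)/6=337/1394
t_q=31/4 → seg 3, τ=3/4; S=-3+-78/41·τ+2179/4182·τ²+-1369/37638·τ³=-370165/89216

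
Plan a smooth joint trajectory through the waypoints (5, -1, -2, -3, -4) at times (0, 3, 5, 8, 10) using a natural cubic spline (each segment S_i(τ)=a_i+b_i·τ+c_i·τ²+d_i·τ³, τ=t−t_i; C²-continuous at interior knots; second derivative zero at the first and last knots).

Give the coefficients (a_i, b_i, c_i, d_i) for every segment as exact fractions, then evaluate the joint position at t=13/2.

  seg 0: a=5 b=-4273/1740 c=0 d=793/15660
  seg 1: a=-1 b=-947/870 c=793/1740 d=-281/3480
  seg 2: a=-2 b=-34/145 c=-5/174 d=-11/7830
  seg 3: a=-3 b=-129/290 c=-6/145 d=1/145
S(13/2) = -5617/2320

Δ: Δ0=-2, Δ1=-1/2, Δ2=-1/3, Δ3=-1/2
row 1: diag=10, rhs=9; c'=1/5, d'=9/10
row 2: denom=10−2·1/5=48/5; d'=(1−2·9/10)/(48/5)=-1/12
row 3: denom=10−3·5/16=145/16; d'=(-1−3·-1/12)/(145/16)=-12/145
back: M3=-12/145
back: M2=-1/12−5/16·-12/145=-5/87
back: M1=9/10−1/5·-5/87=793/870
M: M0=0, M1=793/870, M2=-5/87, M3=-12/145, M4=0
seg 0: a=5, c=M0/2=0, d=(M1−M0)/(6·3)=793/15660, b=Δ0−h0·(2M0+M1)/6=-4273/1740
seg 1: a=-1, c=M1/2=793/1740, d=(M2−M1)/(6·2)=-281/3480, b=Δ1−h1·(2M1+M2)/6=-947/870
seg 2: a=-2, c=M2/2=-5/174, d=(M3−M2)/(6·3)=-11/7830, b=Δ2−h2·(2M2+M3)/6=-34/145
seg 3: a=-3, c=M3/2=-6/145, d=(M4−M3)/(6·2)=1/145, b=Δ3−h3·(2M3+M4)/6=-129/290
t_q=13/2 → seg 2, τ=3/2; S=-2+-34/145·τ+-5/174·τ²+-11/7830·τ³=-5617/2320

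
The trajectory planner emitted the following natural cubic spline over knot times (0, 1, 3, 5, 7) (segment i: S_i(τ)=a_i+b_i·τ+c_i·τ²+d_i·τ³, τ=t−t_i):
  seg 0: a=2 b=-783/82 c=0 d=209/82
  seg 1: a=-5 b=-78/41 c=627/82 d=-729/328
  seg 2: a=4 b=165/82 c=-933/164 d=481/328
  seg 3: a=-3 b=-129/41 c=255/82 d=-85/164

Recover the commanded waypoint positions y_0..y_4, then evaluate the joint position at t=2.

y_0 = S_0(0) = a_0 = 2
y_1 = S_1(0) = a_1 = -5
y_2 = S_2(0) = a_2 = 4
y_3 = S_3(0) = a_3 = -3
y_4 = S_3(2) = -1
t_q=2 is in segment 1 (τ=1); S_1(τ)=-485/328

y_0=2 y_1=-5 y_2=4 y_3=-3 y_4=-1
S(2) = -485/328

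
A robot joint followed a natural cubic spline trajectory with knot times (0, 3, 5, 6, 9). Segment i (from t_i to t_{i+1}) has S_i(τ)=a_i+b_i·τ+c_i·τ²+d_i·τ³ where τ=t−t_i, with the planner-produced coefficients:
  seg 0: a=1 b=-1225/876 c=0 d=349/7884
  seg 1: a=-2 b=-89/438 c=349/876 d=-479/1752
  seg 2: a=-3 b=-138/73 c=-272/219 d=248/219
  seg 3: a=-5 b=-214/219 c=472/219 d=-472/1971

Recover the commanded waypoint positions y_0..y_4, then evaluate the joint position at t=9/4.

y_0=1 y_1=-2 y_2=-3 y_3=-5 y_4=5
S(9/4) = -30689/18688

y_0 = S_0(0) = a_0 = 1
y_1 = S_1(0) = a_1 = -2
y_2 = S_2(0) = a_2 = -3
y_3 = S_3(0) = a_3 = -5
y_4 = S_3(3) = 5
t_q=9/4 is in segment 0 (τ=9/4); S_0(τ)=-30689/18688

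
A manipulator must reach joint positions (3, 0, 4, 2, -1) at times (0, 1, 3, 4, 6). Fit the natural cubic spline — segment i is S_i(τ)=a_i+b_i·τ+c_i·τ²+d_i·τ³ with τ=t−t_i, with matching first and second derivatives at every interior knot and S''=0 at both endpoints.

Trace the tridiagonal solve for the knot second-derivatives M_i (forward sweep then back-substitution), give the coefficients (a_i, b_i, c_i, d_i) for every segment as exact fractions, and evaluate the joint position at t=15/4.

  seg 0: a=3 b=-391/93 c=0 d=112/93
  seg 1: a=0 b=-55/93 c=112/31 d=-431/372
  seg 2: a=4 b=-4/93 c=-207/62 d=257/186
  seg 3: a=2 b=-479/186 c=25/31 d=-25/186
S(15/4) = 10605/3968

Δ: Δ0=-3, Δ1=2, Δ2=-2, Δ3=-3/2
row 1: diag=6, rhs=30; c'=1/3, d'=5
row 2: denom=6−2·1/3=16/3; d'=(-24−2·5)/(16/3)=-51/8
row 3: denom=6−1·3/16=93/16; d'=(3−1·-51/8)/(93/16)=50/31
back: M3=50/31
back: M2=-51/8−3/16·50/31=-207/31
back: M1=5−1/3·-207/31=224/31
M: M0=0, M1=224/31, M2=-207/31, M3=50/31, M4=0
seg 0: a=3, c=M0/2=0, d=(M1−M0)/(6·1)=112/93, b=Δ0−h0·(2M0+M1)/6=-391/93
seg 1: a=0, c=M1/2=112/31, d=(M2−M1)/(6·2)=-431/372, b=Δ1−h1·(2M1+M2)/6=-55/93
seg 2: a=4, c=M2/2=-207/62, d=(M3−M2)/(6·1)=257/186, b=Δ2−h2·(2M2+M3)/6=-4/93
seg 3: a=2, c=M3/2=25/31, d=(M4−M3)/(6·2)=-25/186, b=Δ3−h3·(2M3+M4)/6=-479/186
t_q=15/4 → seg 2, τ=3/4; S=4+-4/93·τ+-207/62·τ²+257/186·τ³=10605/3968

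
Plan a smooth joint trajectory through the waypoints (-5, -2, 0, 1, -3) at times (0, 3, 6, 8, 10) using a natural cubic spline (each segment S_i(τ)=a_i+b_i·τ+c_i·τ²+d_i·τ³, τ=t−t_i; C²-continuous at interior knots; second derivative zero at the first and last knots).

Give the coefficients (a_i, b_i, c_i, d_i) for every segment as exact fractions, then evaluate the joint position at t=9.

Δ: Δ0=1, Δ1=2/3, Δ2=1/2, Δ3=-2
row 1: diag=12, rhs=-2; c'=1/4, d'=-1/6
row 2: denom=10−3·1/4=37/4; d'=(-1−3·-1/6)/(37/4)=-2/37
row 3: denom=8−2·8/37=280/37; d'=(-15−2·-2/37)/(280/37)=-551/280
back: M3=-551/280
back: M2=-2/37−8/37·-551/280=13/35
back: M1=-1/6−1/4·13/35=-109/420
M: M0=0, M1=-109/420, M2=13/35, M3=-551/280, M4=0
seg 0: a=-5, c=M0/2=0, d=(M1−M0)/(6·3)=-109/7560, b=Δ0−h0·(2M0+M1)/6=949/840
seg 1: a=-2, c=M1/2=-109/840, d=(M2−M1)/(6·3)=53/1512, b=Δ1−h1·(2M1+M2)/6=311/420
seg 2: a=0, c=M2/2=13/70, d=(M3−M2)/(6·2)=-131/672, b=Δ2−h2·(2M2+M3)/6=109/120
seg 3: a=1, c=M3/2=-551/560, d=(M4−M3)/(6·2)=551/3360, b=Δ3−h3·(2M3+M4)/6=-289/420
t_q=9 → seg 3, τ=1; S=1+-289/420·τ+-551/560·τ²+551/3360·τ³=-569/1120

  seg 0: a=-5 b=949/840 c=0 d=-109/7560
  seg 1: a=-2 b=311/420 c=-109/840 d=53/1512
  seg 2: a=0 b=109/120 c=13/70 d=-131/672
  seg 3: a=1 b=-289/420 c=-551/560 d=551/3360
S(9) = -569/1120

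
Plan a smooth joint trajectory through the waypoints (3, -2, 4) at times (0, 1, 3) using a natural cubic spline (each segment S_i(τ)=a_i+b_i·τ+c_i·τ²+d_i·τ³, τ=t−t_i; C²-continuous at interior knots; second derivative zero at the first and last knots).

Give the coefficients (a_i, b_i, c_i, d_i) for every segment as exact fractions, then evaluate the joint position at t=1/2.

  seg 0: a=3 b=-19/3 c=0 d=4/3
  seg 1: a=-2 b=-7/3 c=4 d=-2/3
S(1/2) = 0

Δ: Δ0=-5, Δ1=3
row 1: diag=6, rhs=48; c'=1/3, d'=8
back: M1=8
M: M0=0, M1=8, M2=0
seg 0: a=3, c=M0/2=0, d=(M1−M0)/(6·1)=4/3, b=Δ0−h0·(2M0+M1)/6=-19/3
seg 1: a=-2, c=M1/2=4, d=(M2−M1)/(6·2)=-2/3, b=Δ1−h1·(2M1+M2)/6=-7/3
t_q=1/2 → seg 0, τ=1/2; S=3+-19/3·τ+0·τ²+4/3·τ³=0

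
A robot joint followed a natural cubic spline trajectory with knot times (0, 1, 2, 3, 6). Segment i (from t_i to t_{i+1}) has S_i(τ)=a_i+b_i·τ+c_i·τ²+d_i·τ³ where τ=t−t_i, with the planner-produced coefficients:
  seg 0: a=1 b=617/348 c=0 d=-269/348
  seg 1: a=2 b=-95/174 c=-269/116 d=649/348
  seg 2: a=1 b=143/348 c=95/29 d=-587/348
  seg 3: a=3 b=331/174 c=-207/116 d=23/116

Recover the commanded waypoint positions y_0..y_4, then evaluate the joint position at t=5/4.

y_0 = S_0(0) = a_0 = 1
y_1 = S_1(0) = a_1 = 2
y_2 = S_2(0) = a_2 = 1
y_3 = S_3(0) = a_3 = 3
y_4 = S_3(3) = -2
t_q=5/4 is in segment 1 (τ=1/4); S_1(τ)=12975/7424

y_0=1 y_1=2 y_2=1 y_3=3 y_4=-2
S(5/4) = 12975/7424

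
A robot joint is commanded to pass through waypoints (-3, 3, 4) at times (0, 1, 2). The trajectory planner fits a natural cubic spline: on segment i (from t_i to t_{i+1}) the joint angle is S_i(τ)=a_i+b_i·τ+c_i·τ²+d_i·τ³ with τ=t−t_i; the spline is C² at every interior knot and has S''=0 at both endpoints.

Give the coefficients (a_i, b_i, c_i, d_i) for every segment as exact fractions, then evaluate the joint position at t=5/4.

  seg 0: a=-3 b=29/4 c=0 d=-5/4
  seg 1: a=3 b=7/2 c=-15/4 d=5/4
S(5/4) = 937/256

Δ: Δ0=6, Δ1=1
row 1: diag=4, rhs=-30; c'=1/4, d'=-15/2
back: M1=-15/2
M: M0=0, M1=-15/2, M2=0
seg 0: a=-3, c=M0/2=0, d=(M1−M0)/(6·1)=-5/4, b=Δ0−h0·(2M0+M1)/6=29/4
seg 1: a=3, c=M1/2=-15/4, d=(M2−M1)/(6·1)=5/4, b=Δ1−h1·(2M1+M2)/6=7/2
t_q=5/4 → seg 1, τ=1/4; S=3+7/2·τ+-15/4·τ²+5/4·τ³=937/256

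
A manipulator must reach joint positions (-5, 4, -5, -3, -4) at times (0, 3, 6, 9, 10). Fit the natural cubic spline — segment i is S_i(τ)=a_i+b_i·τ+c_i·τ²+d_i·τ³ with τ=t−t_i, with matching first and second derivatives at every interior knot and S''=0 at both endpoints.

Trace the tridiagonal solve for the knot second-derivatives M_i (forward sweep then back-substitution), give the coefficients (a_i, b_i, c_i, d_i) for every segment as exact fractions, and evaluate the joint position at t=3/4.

  seg 0: a=-5 b=1597/324 c=0 d=-625/2916
  seg 1: a=4 b=-139/162 c=-625/324 d=1181/2916
  seg 2: a=-5 b=-485/324 c=139/81 d=-967/2916
  seg 3: a=-3 b=-25/162 c=-137/108 d=137/324
S(3/4) = -3211/2304

Δ: Δ0=3, Δ1=-3, Δ2=2/3, Δ3=-1
row 1: diag=12, rhs=-36; c'=1/4, d'=-3
row 2: denom=12−3·1/4=45/4; d'=(22−3·-3)/(45/4)=124/45
row 3: denom=8−3·4/15=36/5; d'=(-10−3·124/45)/(36/5)=-137/54
back: M3=-137/54
back: M2=124/45−4/15·-137/54=278/81
back: M1=-3−1/4·278/81=-625/162
M: M0=0, M1=-625/162, M2=278/81, M3=-137/54, M4=0
seg 0: a=-5, c=M0/2=0, d=(M1−M0)/(6·3)=-625/2916, b=Δ0−h0·(2M0+M1)/6=1597/324
seg 1: a=4, c=M1/2=-625/324, d=(M2−M1)/(6·3)=1181/2916, b=Δ1−h1·(2M1+M2)/6=-139/162
seg 2: a=-5, c=M2/2=139/81, d=(M3−M2)/(6·3)=-967/2916, b=Δ2−h2·(2M2+M3)/6=-485/324
seg 3: a=-3, c=M3/2=-137/108, d=(M4−M3)/(6·1)=137/324, b=Δ3−h3·(2M3+M4)/6=-25/162
t_q=3/4 → seg 0, τ=3/4; S=-5+1597/324·τ+0·τ²+-625/2916·τ³=-3211/2304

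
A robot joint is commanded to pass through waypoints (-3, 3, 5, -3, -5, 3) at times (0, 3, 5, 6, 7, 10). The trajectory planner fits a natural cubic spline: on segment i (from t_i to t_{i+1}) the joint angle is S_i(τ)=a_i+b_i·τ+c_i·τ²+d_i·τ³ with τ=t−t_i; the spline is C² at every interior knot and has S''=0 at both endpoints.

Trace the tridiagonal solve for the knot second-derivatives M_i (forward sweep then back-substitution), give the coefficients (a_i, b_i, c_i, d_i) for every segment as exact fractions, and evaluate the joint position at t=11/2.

Δ: Δ0=2, Δ1=1, Δ2=-8, Δ3=-2, Δ4=8/3
row 1: diag=10, rhs=-6; c'=1/5, d'=-3/5
row 2: denom=6−2·1/5=28/5; d'=(-54−2·-3/5)/(28/5)=-66/7
row 3: denom=4−1·5/28=107/28; d'=(36−1·-66/7)/(107/28)=1272/107
row 4: denom=8−1·28/107=828/107; d'=(28−1·1272/107)/(828/107)=431/207
back: M4=431/207
back: M3=1272/107−28/107·431/207=2348/207
back: M2=-66/7−5/28·2348/207=-2371/207
back: M1=-3/5−1/5·-2371/207=350/207
M: M0=0, M1=350/207, M2=-2371/207, M3=2348/207, M4=431/207, M5=0
seg 0: a=-3, c=M0/2=0, d=(M1−M0)/(6·3)=175/1863, b=Δ0−h0·(2M0+M1)/6=239/207
seg 1: a=3, c=M1/2=175/207, d=(M2−M1)/(6·2)=-907/828, b=Δ1−h1·(2M1+M2)/6=764/207
seg 2: a=5, c=M2/2=-2371/414, d=(M3−M2)/(6·1)=1573/414, b=Δ2−h2·(2M2+M3)/6=-419/69
seg 3: a=-3, c=M3/2=1174/207, d=(M4−M3)/(6·1)=-71/46, b=Δ3−h3·(2M3+M4)/6=-2537/414
seg 4: a=-5, c=M4/2=431/414, d=(M5−M4)/(6·3)=-431/3726, b=Δ4−h4·(2M4+M5)/6=121/207
t_q=11/2 → seg 2, τ=1/2; S=5+-419/69·τ+-2371/414·τ²+1573/414·τ³=145/144

  seg 0: a=-3 b=239/207 c=0 d=175/1863
  seg 1: a=3 b=764/207 c=175/207 d=-907/828
  seg 2: a=5 b=-419/69 c=-2371/414 d=1573/414
  seg 3: a=-3 b=-2537/414 c=1174/207 d=-71/46
  seg 4: a=-5 b=121/207 c=431/414 d=-431/3726
S(11/2) = 145/144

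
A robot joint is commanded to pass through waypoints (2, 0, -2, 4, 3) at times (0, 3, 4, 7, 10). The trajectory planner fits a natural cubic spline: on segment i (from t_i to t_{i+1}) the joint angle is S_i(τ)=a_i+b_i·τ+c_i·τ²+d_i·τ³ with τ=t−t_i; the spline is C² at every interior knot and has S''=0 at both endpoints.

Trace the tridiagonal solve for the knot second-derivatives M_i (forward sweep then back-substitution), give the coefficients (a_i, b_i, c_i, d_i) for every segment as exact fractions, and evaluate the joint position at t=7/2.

  seg 0: a=2 b=1/12 c=0 d=-1/12
  seg 1: a=0 b=-13/6 c=-3/4 d=11/12
  seg 2: a=-2 b=-11/12 c=2 d=-37/108
  seg 3: a=4 b=11/6 c=-13/12 d=13/108
S(7/2) = -37/32

Δ: Δ0=-2/3, Δ1=-2, Δ2=2, Δ3=-1/3
row 1: diag=8, rhs=-8; c'=1/8, d'=-1
row 2: denom=8−1·1/8=63/8; d'=(24−1·-1)/(63/8)=200/63
row 3: denom=12−3·8/21=76/7; d'=(-14−3·200/63)/(76/7)=-13/6
back: M3=-13/6
back: M2=200/63−8/21·-13/6=4
back: M1=-1−1/8·4=-3/2
M: M0=0, M1=-3/2, M2=4, M3=-13/6, M4=0
seg 0: a=2, c=M0/2=0, d=(M1−M0)/(6·3)=-1/12, b=Δ0−h0·(2M0+M1)/6=1/12
seg 1: a=0, c=M1/2=-3/4, d=(M2−M1)/(6·1)=11/12, b=Δ1−h1·(2M1+M2)/6=-13/6
seg 2: a=-2, c=M2/2=2, d=(M3−M2)/(6·3)=-37/108, b=Δ2−h2·(2M2+M3)/6=-11/12
seg 3: a=4, c=M3/2=-13/12, d=(M4−M3)/(6·3)=13/108, b=Δ3−h3·(2M3+M4)/6=11/6
t_q=7/2 → seg 1, τ=1/2; S=0+-13/6·τ+-3/4·τ²+11/12·τ³=-37/32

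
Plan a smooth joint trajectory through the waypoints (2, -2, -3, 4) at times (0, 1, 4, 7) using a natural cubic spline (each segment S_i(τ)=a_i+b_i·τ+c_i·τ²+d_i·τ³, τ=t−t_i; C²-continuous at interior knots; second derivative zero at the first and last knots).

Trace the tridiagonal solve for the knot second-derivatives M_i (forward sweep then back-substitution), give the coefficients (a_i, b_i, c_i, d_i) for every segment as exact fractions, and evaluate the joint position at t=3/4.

  seg 0: a=2 b=-128/29 c=0 d=12/29
  seg 1: a=-2 b=-92/29 c=36/29 d=-77/783
  seg 2: a=-3 b=47/29 c=31/87 d=-31/783
S(3/4) = -527/464

Δ: Δ0=-4, Δ1=-1/3, Δ2=7/3
row 1: diag=8, rhs=22; c'=3/8, d'=11/4
row 2: denom=12−3·3/8=87/8; d'=(16−3·11/4)/(87/8)=62/87
back: M2=62/87
back: M1=11/4−3/8·62/87=72/29
M: M0=0, M1=72/29, M2=62/87, M3=0
seg 0: a=2, c=M0/2=0, d=(M1−M0)/(6·1)=12/29, b=Δ0−h0·(2M0+M1)/6=-128/29
seg 1: a=-2, c=M1/2=36/29, d=(M2−M1)/(6·3)=-77/783, b=Δ1−h1·(2M1+M2)/6=-92/29
seg 2: a=-3, c=M2/2=31/87, d=(M3−M2)/(6·3)=-31/783, b=Δ2−h2·(2M2+M3)/6=47/29
t_q=3/4 → seg 0, τ=3/4; S=2+-128/29·τ+0·τ²+12/29·τ³=-527/464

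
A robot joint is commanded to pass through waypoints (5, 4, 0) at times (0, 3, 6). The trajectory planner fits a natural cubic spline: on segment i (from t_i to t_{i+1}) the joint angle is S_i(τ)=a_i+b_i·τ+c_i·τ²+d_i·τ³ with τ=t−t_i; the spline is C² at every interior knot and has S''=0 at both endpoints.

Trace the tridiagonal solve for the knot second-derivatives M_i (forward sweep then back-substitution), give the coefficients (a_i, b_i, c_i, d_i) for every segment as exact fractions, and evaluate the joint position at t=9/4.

  seg 0: a=5 b=-1/12 c=0 d=-1/36
  seg 1: a=4 b=-5/6 c=-1/4 d=1/36
S(9/4) = 1151/256

Δ: Δ0=-1/3, Δ1=-4/3
row 1: diag=12, rhs=-6; c'=1/4, d'=-1/2
back: M1=-1/2
M: M0=0, M1=-1/2, M2=0
seg 0: a=5, c=M0/2=0, d=(M1−M0)/(6·3)=-1/36, b=Δ0−h0·(2M0+M1)/6=-1/12
seg 1: a=4, c=M1/2=-1/4, d=(M2−M1)/(6·3)=1/36, b=Δ1−h1·(2M1+M2)/6=-5/6
t_q=9/4 → seg 0, τ=9/4; S=5+-1/12·τ+0·τ²+-1/36·τ³=1151/256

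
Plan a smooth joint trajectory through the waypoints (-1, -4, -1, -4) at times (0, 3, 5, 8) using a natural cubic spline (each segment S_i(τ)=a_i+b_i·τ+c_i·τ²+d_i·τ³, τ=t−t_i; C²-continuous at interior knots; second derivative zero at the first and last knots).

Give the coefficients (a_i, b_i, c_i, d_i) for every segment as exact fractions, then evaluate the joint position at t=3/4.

  seg 0: a=-1 b=-31/16 c=0 d=5/48
  seg 1: a=-4 b=7/8 c=15/16 d=-5/16
  seg 2: a=-1 b=7/8 c=-15/16 d=5/48
S(3/4) = -2467/1024

Δ: Δ0=-1, Δ1=3/2, Δ2=-1
row 1: diag=10, rhs=15; c'=1/5, d'=3/2
row 2: denom=10−2·1/5=48/5; d'=(-15−2·3/2)/(48/5)=-15/8
back: M2=-15/8
back: M1=3/2−1/5·-15/8=15/8
M: M0=0, M1=15/8, M2=-15/8, M3=0
seg 0: a=-1, c=M0/2=0, d=(M1−M0)/(6·3)=5/48, b=Δ0−h0·(2M0+M1)/6=-31/16
seg 1: a=-4, c=M1/2=15/16, d=(M2−M1)/(6·2)=-5/16, b=Δ1−h1·(2M1+M2)/6=7/8
seg 2: a=-1, c=M2/2=-15/16, d=(M3−M2)/(6·3)=5/48, b=Δ2−h2·(2M2+M3)/6=7/8
t_q=3/4 → seg 0, τ=3/4; S=-1+-31/16·τ+0·τ²+5/48·τ³=-2467/1024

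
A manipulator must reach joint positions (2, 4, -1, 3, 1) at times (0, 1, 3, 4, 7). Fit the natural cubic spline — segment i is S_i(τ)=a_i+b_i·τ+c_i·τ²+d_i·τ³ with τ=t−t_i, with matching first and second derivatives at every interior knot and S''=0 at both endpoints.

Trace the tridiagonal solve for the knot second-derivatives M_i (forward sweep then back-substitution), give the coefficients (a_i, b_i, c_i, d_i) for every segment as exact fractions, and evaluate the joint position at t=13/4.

  seg 0: a=2 b=4949/1500 c=0 d=-1949/1500
  seg 1: a=4 b=-449/750 c=-1949/500 d=4421/3000
  seg 2: a=-1 b=112/75 c=618/125 d=-914/375
  seg 3: a=3 b=1526/375 c=-296/125 d=296/1125
S(13/4) = -1423/4000

Δ: Δ0=2, Δ1=-5/2, Δ2=4, Δ3=-2/3
row 1: diag=6, rhs=-27; c'=1/3, d'=-9/2
row 2: denom=6−2·1/3=16/3; d'=(39−2·-9/2)/(16/3)=9
row 3: denom=8−1·3/16=125/16; d'=(-28−1·9)/(125/16)=-592/125
back: M3=-592/125
back: M2=9−3/16·-592/125=1236/125
back: M1=-9/2−1/3·1236/125=-1949/250
M: M0=0, M1=-1949/250, M2=1236/125, M3=-592/125, M4=0
seg 0: a=2, c=M0/2=0, d=(M1−M0)/(6·1)=-1949/1500, b=Δ0−h0·(2M0+M1)/6=4949/1500
seg 1: a=4, c=M1/2=-1949/500, d=(M2−M1)/(6·2)=4421/3000, b=Δ1−h1·(2M1+M2)/6=-449/750
seg 2: a=-1, c=M2/2=618/125, d=(M3−M2)/(6·1)=-914/375, b=Δ2−h2·(2M2+M3)/6=112/75
seg 3: a=3, c=M3/2=-296/125, d=(M4−M3)/(6·3)=296/1125, b=Δ3−h3·(2M3+M4)/6=1526/375
t_q=13/4 → seg 2, τ=1/4; S=-1+112/75·τ+618/125·τ²+-914/375·τ³=-1423/4000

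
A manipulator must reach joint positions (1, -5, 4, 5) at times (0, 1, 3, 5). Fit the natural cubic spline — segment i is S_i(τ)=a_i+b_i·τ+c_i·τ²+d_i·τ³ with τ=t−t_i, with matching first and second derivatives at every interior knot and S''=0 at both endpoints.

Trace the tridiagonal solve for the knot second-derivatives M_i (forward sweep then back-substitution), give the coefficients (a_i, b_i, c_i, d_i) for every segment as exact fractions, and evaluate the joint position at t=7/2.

  seg 0: a=1 b=-89/11 c=0 d=23/11
  seg 1: a=-5 b=-20/11 c=69/11 d=-137/88
  seg 2: a=4 b=101/22 c=-135/44 d=45/88
S(7/2) = 3937/704

Δ: Δ0=-6, Δ1=9/2, Δ2=1/2
row 1: diag=6, rhs=63; c'=1/3, d'=21/2
row 2: denom=8−2·1/3=22/3; d'=(-24−2·21/2)/(22/3)=-135/22
back: M2=-135/22
back: M1=21/2−1/3·-135/22=138/11
M: M0=0, M1=138/11, M2=-135/22, M3=0
seg 0: a=1, c=M0/2=0, d=(M1−M0)/(6·1)=23/11, b=Δ0−h0·(2M0+M1)/6=-89/11
seg 1: a=-5, c=M1/2=69/11, d=(M2−M1)/(6·2)=-137/88, b=Δ1−h1·(2M1+M2)/6=-20/11
seg 2: a=4, c=M2/2=-135/44, d=(M3−M2)/(6·2)=45/88, b=Δ2−h2·(2M2+M3)/6=101/22
t_q=7/2 → seg 2, τ=1/2; S=4+101/22·τ+-135/44·τ²+45/88·τ³=3937/704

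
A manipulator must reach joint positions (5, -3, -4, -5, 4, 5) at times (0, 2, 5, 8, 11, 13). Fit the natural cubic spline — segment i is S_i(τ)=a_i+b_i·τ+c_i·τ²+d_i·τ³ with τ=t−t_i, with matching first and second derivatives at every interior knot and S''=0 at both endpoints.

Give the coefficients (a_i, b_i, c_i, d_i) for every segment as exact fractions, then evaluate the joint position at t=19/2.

  seg 0: a=5 b=-18509/3807 c=0 d=3281/15228
  seg 1: a=-3 b=-8666/3807 c=3281/2538 d=-14735/68526
  seg 2: a=-4 b=-2479/7614 c=-2446/3807 d=311/1458
  seg 3: a=-5 b=6010/3807 c=9725/7614 d=-18353/68526
  seg 4: a=4 b=15311/7614 c=-1438/1269 d=719/3807
S(19/2) = -4481/6768

Δ: Δ0=-4, Δ1=-1/3, Δ2=-1/3, Δ3=3, Δ4=1/2
row 1: diag=10, rhs=22; c'=3/10, d'=11/5
row 2: denom=12−3·3/10=111/10; d'=(0−3·11/5)/(111/10)=-22/37
row 3: denom=12−3·10/37=414/37; d'=(20−3·-22/37)/(414/37)=403/207
row 4: denom=10−3·37/138=423/46; d'=(-15−3·403/207)/(423/46)=-2876/1269
back: M4=-2876/1269
back: M3=403/207−37/138·-2876/1269=9725/3807
back: M2=-22/37−10/37·9725/3807=-4892/3807
back: M1=11/5−3/10·-4892/3807=3281/1269
M: M0=0, M1=3281/1269, M2=-4892/3807, M3=9725/3807, M4=-2876/1269, M5=0
seg 0: a=5, c=M0/2=0, d=(M1−M0)/(6·2)=3281/15228, b=Δ0−h0·(2M0+M1)/6=-18509/3807
seg 1: a=-3, c=M1/2=3281/2538, d=(M2−M1)/(6·3)=-14735/68526, b=Δ1−h1·(2M1+M2)/6=-8666/3807
seg 2: a=-4, c=M2/2=-2446/3807, d=(M3−M2)/(6·3)=311/1458, b=Δ2−h2·(2M2+M3)/6=-2479/7614
seg 3: a=-5, c=M3/2=9725/7614, d=(M4−M3)/(6·3)=-18353/68526, b=Δ3−h3·(2M3+M4)/6=6010/3807
seg 4: a=4, c=M4/2=-1438/1269, d=(M5−M4)/(6·2)=719/3807, b=Δ4−h4·(2M4+M5)/6=15311/7614
t_q=19/2 → seg 3, τ=3/2; S=-5+6010/3807·τ+9725/7614·τ²+-18353/68526·τ³=-4481/6768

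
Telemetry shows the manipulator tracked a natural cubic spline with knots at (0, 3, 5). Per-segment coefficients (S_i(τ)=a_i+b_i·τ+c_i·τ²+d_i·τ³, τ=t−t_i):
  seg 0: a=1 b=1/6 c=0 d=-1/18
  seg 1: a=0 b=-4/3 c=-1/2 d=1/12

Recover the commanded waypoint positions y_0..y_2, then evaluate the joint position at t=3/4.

y_0 = S_0(0) = a_0 = 1
y_1 = S_1(0) = a_1 = 0
y_2 = S_1(2) = -4
t_q=3/4 is in segment 0 (τ=3/4); S_0(τ)=141/128

y_0=1 y_1=0 y_2=-4
S(3/4) = 141/128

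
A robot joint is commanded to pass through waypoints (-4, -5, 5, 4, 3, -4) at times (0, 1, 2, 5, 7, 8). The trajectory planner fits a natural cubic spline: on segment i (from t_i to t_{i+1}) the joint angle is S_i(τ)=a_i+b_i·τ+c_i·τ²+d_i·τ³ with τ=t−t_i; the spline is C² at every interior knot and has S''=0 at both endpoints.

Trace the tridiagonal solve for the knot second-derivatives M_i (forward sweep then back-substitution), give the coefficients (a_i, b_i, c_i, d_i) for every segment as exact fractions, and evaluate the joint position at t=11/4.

  seg 0: a=-4 b=-9703/2280 c=0 d=7423/2280
  seg 1: a=-5 b=6283/1140 c=7423/760 d=-2407/456
  seg 2: a=5 b=20999/2280 c=-1153/190 d=6583/6840
  seg 3: a=4 b=-277/228 c=1971/760 d=-2549/2280
  seg 4: a=3 b=-4853/1140 c=-3127/760 d=3127/2280
S(11/4) = 432901/48640

Δ: Δ0=-1, Δ1=10, Δ2=-1/3, Δ3=-1/2, Δ4=-7
row 1: diag=4, rhs=66; c'=1/4, d'=33/2
row 2: denom=8−1·1/4=31/4; d'=(-62−1·33/2)/(31/4)=-314/31
row 3: denom=10−3·12/31=274/31; d'=(-1−3·-314/31)/(274/31)=911/274
row 4: denom=6−2·31/137=760/137; d'=(-39−2·911/274)/(760/137)=-3127/380
back: M4=-3127/380
back: M3=911/274−31/137·-3127/380=1971/380
back: M2=-314/31−12/31·1971/380=-1153/95
back: M1=33/2−1/4·-1153/95=7423/380
M: M0=0, M1=7423/380, M2=-1153/95, M3=1971/380, M4=-3127/380, M5=0
seg 0: a=-4, c=M0/2=0, d=(M1−M0)/(6·1)=7423/2280, b=Δ0−h0·(2M0+M1)/6=-9703/2280
seg 1: a=-5, c=M1/2=7423/760, d=(M2−M1)/(6·1)=-2407/456, b=Δ1−h1·(2M1+M2)/6=6283/1140
seg 2: a=5, c=M2/2=-1153/190, d=(M3−M2)/(6·3)=6583/6840, b=Δ2−h2·(2M2+M3)/6=20999/2280
seg 3: a=4, c=M3/2=1971/760, d=(M4−M3)/(6·2)=-2549/2280, b=Δ3−h3·(2M3+M4)/6=-277/228
seg 4: a=3, c=M4/2=-3127/760, d=(M5−M4)/(6·1)=3127/2280, b=Δ4−h4·(2M4+M5)/6=-4853/1140
t_q=11/4 → seg 2, τ=3/4; S=5+20999/2280·τ+-1153/190·τ²+6583/6840·τ³=432901/48640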